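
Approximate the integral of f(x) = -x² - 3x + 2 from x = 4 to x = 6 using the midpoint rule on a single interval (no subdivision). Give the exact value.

-76

M = (b−a)·f(5) = 2·(-38) = -76.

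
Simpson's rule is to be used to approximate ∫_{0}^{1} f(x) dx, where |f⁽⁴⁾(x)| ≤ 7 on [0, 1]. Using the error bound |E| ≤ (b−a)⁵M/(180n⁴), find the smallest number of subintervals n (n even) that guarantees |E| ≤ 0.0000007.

16

Need 7/(180n⁴) ≤ 0.0000007.
n⁴ ≥ 7/(180·0.0000007) = 55555.6 ⇒ n ≥ 15.3526, so the smallest even n is 16. (n must be even for Simpson's rule.)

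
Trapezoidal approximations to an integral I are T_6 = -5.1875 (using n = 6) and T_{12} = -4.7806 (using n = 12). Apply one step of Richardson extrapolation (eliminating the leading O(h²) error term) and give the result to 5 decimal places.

-4.64497

R = (4·T_{12} − T_6) / 3 = (4·(-4.7806) − (-5.1875))/3 = (-13.9349)/3 = -4.64497.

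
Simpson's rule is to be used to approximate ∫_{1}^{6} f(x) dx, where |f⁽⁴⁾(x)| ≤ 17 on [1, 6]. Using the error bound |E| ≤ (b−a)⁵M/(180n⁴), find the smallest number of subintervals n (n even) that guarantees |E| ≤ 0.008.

Need 53125/(180n⁴) ≤ 0.008.
n⁴ ≥ 53125/(180·0.008) = 36892.4 ⇒ n ≥ 13.8591, so the smallest even n is 14. (n must be even for Simpson's rule.)

14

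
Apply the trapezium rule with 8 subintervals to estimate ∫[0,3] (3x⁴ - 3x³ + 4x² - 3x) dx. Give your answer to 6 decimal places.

110.672974

h = (3 − 0)/8 = 0.375.
Nodes x₀,…,x₈ = 0, 0.375, 0.75, 1.125, 1.5, 1.875, 2.25, 2.625, 3.
f(x) = 3x⁴ - 3x³ + 4x² - 3x: f₀=0, f₁=-0.661376953125, f₂=-0.31640625, f₃=2.221435546875, f₄=9.5625, f₅=25.740966796875, f₆=56.21484375, f₇=107.865966796875, f₈=189.
(h/2)·[f₀ + 2f₁ + 2f₂ + 2f₃ + 2f₄ + 2f₅ + 2f₆ + 2f₇ + f₈] = 0.1875·(590.255859375) = 110.672974.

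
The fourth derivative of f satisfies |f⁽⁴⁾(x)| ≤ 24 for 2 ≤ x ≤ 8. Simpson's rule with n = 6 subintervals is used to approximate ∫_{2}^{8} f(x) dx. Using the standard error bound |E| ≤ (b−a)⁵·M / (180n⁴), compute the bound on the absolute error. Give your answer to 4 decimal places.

|E| ≤ (6)⁵·24 / (180·6⁴) = 186624/233280 = 0.8000.

0.8000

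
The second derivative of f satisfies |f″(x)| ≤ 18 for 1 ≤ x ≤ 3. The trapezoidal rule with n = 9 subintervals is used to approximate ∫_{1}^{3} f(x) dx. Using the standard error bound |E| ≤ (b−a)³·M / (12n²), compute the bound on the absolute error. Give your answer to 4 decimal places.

|E| ≤ (2)³·18 / (12·9²) = 144/972 = 0.1481.

0.1481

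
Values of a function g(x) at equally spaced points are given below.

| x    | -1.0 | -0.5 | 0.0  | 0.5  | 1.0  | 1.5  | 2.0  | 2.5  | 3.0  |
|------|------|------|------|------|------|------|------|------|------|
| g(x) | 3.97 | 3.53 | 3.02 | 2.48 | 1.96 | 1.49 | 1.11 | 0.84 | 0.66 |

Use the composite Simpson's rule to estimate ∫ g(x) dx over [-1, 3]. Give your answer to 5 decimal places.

8.36167

h = 0.5, n = 8.
(h/3)·[y₀ + 4y₁ + 2y₂ + 4y₃ + 2y₄ + 4y₅ + 2y₆ + 4y₇ + y₈] = 0.166667·(50.17) = 8.36167.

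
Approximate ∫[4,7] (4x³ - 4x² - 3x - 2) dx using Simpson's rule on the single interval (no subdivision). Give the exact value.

S = (b−a)/6 · [f(4) + 4f(5.5) + f(7)] = 0.5·[178 + 4·526 + 1153] = 1717.5.

1717.5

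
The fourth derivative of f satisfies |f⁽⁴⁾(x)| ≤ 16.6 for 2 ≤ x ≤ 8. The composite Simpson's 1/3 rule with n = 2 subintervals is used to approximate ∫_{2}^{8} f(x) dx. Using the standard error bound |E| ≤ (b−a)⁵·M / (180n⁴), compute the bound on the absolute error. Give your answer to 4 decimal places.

|E| ≤ (6)⁵·16.6 / (180·2⁴) = 129081.6/2880 = 44.8200.

44.8200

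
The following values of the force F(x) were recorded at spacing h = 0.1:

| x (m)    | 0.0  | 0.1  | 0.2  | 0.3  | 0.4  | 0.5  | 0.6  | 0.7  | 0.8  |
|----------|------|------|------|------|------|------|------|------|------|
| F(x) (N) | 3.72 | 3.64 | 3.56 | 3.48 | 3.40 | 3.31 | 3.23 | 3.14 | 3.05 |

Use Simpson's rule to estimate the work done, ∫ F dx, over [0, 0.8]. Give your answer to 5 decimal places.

2.71433

h = 0.1, n = 8.
(h/3)·[y₀ + 4y₁ + 2y₂ + 4y₃ + 2y₄ + 4y₅ + 2y₆ + 4y₇ + y₈] = 0.033333·(81.43) = 2.71433.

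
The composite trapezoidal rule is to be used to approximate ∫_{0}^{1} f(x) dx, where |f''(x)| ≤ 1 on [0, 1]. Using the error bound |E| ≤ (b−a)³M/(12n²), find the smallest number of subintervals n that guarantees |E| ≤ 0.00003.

Need 1/(12n²) ≤ 0.00003.
n² ≥ 1/(12·0.00003) = 2777.78 ⇒ n ≥ 52.7046, so the smallest n is 53.

53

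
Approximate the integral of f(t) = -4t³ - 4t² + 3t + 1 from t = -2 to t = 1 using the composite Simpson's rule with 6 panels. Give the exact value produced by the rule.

h = (1 − (-2))/6 = 0.5.
Nodes t₀,…,t₆ = -2, -1.5, -1, -0.5, 0, 0.5, 1.
f(t) = -4t³ - 4t² + 3t + 1: f₀=11, f₁=1, f₂=-2, f₃=-1, f₄=1, f₅=1, f₆=-4.
(h/3)·[f₀ + 4f₁ + 2f₂ + 4f₃ + 2f₄ + 4f₅ + f₆] = 0.166667·(9) = 1.5.

1.5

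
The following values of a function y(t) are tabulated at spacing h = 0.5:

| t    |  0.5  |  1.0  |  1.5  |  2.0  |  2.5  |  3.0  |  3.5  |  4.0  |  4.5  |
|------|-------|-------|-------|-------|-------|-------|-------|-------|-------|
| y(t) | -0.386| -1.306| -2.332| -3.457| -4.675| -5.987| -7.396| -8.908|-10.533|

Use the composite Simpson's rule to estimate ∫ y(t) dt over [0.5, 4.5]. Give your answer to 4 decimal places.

h = 0.5, n = 8.
(h/3)·[y₀ + 4y₁ + 2y₂ + 4y₃ + 2y₄ + 4y₅ + 2y₆ + 4y₇ + y₈] = 0.166667·(-118.357) = -19.7262.

-19.7262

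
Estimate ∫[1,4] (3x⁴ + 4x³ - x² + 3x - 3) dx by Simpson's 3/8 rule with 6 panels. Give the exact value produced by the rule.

h = (4 − 1)/6 = 0.5.
Nodes x₀,…,x₆ = 1, 1.5, 2, 2.5, 3, 3.5, 4.
f(x) = 3x⁴ + 4x³ - x² + 3x - 3: f₀=6, f₁=27.9375, f₂=79, f₃=177.9375, f₄=348, f₅=616.9375, f₆=1017.
(3h/8)·[f₀ + 3f₁ + 3f₂ + 2f₃ + 3f₄ + 3f₅ + f₆] = 0.1875·(4594.5) = 861.46875.

861.46875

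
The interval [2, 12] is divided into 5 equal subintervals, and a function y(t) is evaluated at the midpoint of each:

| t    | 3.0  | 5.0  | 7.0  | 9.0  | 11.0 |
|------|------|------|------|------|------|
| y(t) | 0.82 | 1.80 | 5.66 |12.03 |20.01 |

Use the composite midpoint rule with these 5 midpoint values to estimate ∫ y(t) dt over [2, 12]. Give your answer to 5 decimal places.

80.64000

h = 2, n = 5.
h·[y(m₁) + y(m₂) + y(m₃) + y(m₄) + y(m₅)] = 2·(40.32) = 80.64000.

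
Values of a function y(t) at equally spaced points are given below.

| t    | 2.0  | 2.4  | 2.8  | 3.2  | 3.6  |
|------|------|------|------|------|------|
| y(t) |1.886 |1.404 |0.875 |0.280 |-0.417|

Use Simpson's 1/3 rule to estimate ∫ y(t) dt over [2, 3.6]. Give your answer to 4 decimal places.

h = 0.4, n = 4.
(h/3)·[y₀ + 4y₁ + 2y₂ + 4y₃ + y₄] = 0.133333·(9.955) = 1.3273.

1.3273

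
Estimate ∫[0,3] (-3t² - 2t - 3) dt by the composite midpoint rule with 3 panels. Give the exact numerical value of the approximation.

-44.25

h = (3 − 0)/3 = 1.
Midpoints m₁,…,m₃ = 0.5, 1.5, 2.5.
f(m₁)=-4.75, f(m₂)=-12.75, f(m₃)=-26.75.
h·[f(m₁) + f(m₂) + f(m₃)] = 1·(-44.25) = -44.25.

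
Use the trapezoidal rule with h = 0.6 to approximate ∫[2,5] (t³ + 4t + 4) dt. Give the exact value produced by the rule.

208.14

h = (5 − 2)/5 = 0.6.
Nodes t₀,…,t₅ = 2, 2.6, 3.2, 3.8, 4.4, 5.
f(t) = t³ + 4t + 4: f₀=20, f₁=31.976, f₂=49.568, f₃=74.072, f₄=106.784, f₅=149.
(h/2)·[f₀ + 2f₁ + 2f₂ + 2f₃ + 2f₄ + f₅] = 0.3·(693.8) = 208.14.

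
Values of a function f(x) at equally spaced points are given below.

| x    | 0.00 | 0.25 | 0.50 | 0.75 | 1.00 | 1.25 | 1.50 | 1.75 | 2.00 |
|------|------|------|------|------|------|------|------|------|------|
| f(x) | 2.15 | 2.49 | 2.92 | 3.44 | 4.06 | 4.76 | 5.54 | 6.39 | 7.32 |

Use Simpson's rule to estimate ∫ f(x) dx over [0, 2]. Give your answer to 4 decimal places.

8.5692

h = 0.25, n = 8.
(h/3)·[y₀ + 4y₁ + 2y₂ + 4y₃ + 2y₄ + 4y₅ + 2y₆ + 4y₇ + y₈] = 0.083333·(102.83) = 8.5692.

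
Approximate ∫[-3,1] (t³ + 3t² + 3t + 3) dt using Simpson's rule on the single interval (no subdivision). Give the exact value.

8

S = (b−a)/6 · [f(-3) + 4f(-1) + f(1)] = 0.666667·[(-6) + 4·2 + 10] = 8.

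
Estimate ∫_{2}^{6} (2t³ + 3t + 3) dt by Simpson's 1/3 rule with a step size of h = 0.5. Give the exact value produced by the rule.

700

h = (6 − 2)/8 = 0.5.
Nodes t₀,…,t₈ = 2, 2.5, 3, 3.5, 4, 4.5, 5, 5.5, 6.
f(t) = 2t³ + 3t + 3: f₀=25, f₁=41.75, f₂=66, f₃=99.25, f₄=143, f₅=198.75, f₆=268, f₇=352.25, f₈=453.
(h/3)·[f₀ + 4f₁ + 2f₂ + 4f₃ + 2f₄ + 4f₅ + 2f₆ + 4f₇ + f₈] = 0.166667·(4200) = 700.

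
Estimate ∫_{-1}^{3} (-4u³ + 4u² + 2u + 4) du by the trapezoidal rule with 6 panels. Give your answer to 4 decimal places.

-21.0370

h = (3 − (-1))/6 = 0.666667.
Nodes u₀,…,u₆ = -1, -0.333333, 0.333333, 1, 1.666667, 2.333333, 3.
f(u) = -4u³ + 4u² + 2u + 4: f₀=10, f₁=3.925926, f₂=4.962963, f₃=6, f₄=-0.074074, f₅=-20.370370, f₆=-62.
(h/2)·[f₀ + 2f₁ + 2f₂ + 2f₃ + 2f₄ + 2f₅ + f₆] = 0.333333·(-63.111111) = -21.0370.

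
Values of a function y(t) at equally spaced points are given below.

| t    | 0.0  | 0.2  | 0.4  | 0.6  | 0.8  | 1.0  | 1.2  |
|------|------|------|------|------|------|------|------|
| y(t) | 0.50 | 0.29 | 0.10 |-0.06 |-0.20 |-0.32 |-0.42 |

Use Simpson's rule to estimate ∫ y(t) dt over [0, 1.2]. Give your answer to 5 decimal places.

-0.03200

h = 0.2, n = 6.
(h/3)·[y₀ + 4y₁ + 2y₂ + 4y₃ + 2y₄ + 4y₅ + y₆] = 0.066667·(-0.48) = -0.03200.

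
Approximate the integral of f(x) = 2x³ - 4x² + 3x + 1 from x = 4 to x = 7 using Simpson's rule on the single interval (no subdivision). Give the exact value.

753

S = (b−a)/6 · [f(4) + 4f(5.5) + f(7)] = 0.5·[77 + 4·229.25 + 512] = 753.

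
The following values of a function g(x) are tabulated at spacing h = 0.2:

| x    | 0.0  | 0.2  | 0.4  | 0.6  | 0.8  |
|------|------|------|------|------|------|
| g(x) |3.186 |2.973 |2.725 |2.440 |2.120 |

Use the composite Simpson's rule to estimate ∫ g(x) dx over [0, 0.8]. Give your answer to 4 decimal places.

h = 0.2, n = 4.
(h/3)·[y₀ + 4y₁ + 2y₂ + 4y₃ + y₄] = 0.066667·(32.408) = 2.1605.

2.1605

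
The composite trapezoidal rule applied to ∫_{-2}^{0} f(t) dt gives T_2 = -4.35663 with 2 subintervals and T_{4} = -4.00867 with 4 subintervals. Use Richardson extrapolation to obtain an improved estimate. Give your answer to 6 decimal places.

-3.892683

R = (4·T_{4} − T_2) / 3 = (4·(-4.00867) − (-4.35663))/3 = (-11.67805)/3 = -3.892683.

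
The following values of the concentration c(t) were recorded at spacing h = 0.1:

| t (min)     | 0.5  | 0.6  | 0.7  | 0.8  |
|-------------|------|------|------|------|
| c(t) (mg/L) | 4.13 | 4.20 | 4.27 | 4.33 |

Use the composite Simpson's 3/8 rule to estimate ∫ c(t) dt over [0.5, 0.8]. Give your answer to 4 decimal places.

h = 0.1, n = 3.
(3h/8)·[y₀ + 3y₁ + 3y₂ + y₃] = 0.0375·(33.87) = 1.2701.

1.2701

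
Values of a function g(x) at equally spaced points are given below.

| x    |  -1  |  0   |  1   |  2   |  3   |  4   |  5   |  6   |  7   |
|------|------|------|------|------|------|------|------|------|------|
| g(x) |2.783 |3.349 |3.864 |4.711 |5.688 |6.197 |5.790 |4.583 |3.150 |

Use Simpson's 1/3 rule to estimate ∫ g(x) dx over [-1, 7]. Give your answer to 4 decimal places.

h = 1, n = 8.
(h/3)·[y₀ + 4y₁ + 2y₂ + 4y₃ + 2y₄ + 4y₅ + 2y₆ + 4y₇ + y₈] = 0.333333·(111.977) = 37.3257.

37.3257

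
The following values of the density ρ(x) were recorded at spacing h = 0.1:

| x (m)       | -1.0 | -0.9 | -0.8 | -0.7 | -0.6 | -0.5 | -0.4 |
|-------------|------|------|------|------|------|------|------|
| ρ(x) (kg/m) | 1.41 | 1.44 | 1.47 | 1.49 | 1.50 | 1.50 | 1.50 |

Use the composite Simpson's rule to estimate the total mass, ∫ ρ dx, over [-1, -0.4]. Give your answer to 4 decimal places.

0.8857

h = 0.1, n = 6.
(h/3)·[y₀ + 4y₁ + 2y₂ + 4y₃ + 2y₄ + 4y₅ + y₆] = 0.033333·(26.57) = 0.8857.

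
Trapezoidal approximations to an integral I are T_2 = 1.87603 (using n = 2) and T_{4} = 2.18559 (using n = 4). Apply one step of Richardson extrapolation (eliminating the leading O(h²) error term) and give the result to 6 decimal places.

2.288777

R = (4·T_{4} − T_2) / 3 = (4·2.18559 − 1.87603)/3 = (6.86633)/3 = 2.288777.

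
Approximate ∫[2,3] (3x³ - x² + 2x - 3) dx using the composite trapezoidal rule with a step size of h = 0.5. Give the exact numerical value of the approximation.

45.3125

h = (3 − 2)/2 = 0.5.
Nodes x₀,…,x₂ = 2, 2.5, 3.
f(x) = 3x³ - x² + 2x - 3: f₀=21, f₁=42.625, f₂=75.
(h/2)·[f₀ + 2f₁ + f₂] = 0.25·(181.25) = 45.3125.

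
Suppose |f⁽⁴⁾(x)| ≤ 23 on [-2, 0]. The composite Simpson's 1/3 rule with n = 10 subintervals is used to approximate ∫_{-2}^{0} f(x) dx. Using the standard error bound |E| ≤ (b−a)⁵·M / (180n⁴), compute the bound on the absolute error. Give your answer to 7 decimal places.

|E| ≤ (2)⁵·23 / (180·10⁴) = 736/1800000 = 0.0004089.

0.0004089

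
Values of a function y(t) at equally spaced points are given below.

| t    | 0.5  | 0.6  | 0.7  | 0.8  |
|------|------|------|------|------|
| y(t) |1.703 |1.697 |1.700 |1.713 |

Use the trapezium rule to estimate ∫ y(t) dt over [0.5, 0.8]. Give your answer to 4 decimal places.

0.5105

h = 0.1, n = 3.
(h/2)·[y₀ + 2y₁ + 2y₂ + y₃] = 0.05·(10.210) = 0.5105.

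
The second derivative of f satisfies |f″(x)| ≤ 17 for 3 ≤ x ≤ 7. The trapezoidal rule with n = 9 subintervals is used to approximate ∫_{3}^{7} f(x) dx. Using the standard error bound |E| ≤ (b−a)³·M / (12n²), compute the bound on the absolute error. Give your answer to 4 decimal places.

|E| ≤ (4)³·17 / (12·9²) = 1088/972 = 1.1193.

1.1193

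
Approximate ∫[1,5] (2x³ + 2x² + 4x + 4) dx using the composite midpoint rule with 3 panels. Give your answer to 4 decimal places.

446.8148

h = (5 − 1)/3 = 1.333333.
Midpoints m₁,…,m₃ = 1.666667, 3, 4.333333.
f(m₁)=25.481481, f(m₂)=88, f(m₃)=221.629630.
h·[f(m₁) + f(m₂) + f(m₃)] = 1.333333·(335.111111) = 446.8148.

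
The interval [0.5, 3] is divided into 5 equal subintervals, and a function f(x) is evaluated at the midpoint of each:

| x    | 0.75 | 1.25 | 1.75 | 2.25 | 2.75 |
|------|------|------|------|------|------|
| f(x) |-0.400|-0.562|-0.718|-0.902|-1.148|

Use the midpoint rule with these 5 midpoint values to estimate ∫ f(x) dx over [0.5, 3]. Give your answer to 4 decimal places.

-1.8650

h = 0.5, n = 5.
h·[y(m₁) + y(m₂) + y(m₃) + y(m₄) + y(m₅)] = 0.5·(-3.730) = -1.8650.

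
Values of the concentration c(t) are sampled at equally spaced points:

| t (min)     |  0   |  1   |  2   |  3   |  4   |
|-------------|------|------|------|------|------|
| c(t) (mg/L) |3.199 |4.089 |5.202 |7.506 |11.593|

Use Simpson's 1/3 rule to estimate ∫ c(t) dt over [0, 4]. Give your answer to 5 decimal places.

23.85867

h = 1, n = 4.
(h/3)·[y₀ + 4y₁ + 2y₂ + 4y₃ + y₄] = 0.333333·(71.576) = 23.85867.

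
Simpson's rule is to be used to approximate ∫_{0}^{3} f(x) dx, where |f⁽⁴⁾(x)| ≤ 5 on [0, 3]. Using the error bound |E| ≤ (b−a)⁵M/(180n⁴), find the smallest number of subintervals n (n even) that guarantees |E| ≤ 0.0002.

Need 1215/(180n⁴) ≤ 0.0002.
n⁴ ≥ 1215/(180·0.0002) = 33750 ⇒ n ≥ 13.5540, so the smallest even n is 14. (n must be even for Simpson's rule.)

14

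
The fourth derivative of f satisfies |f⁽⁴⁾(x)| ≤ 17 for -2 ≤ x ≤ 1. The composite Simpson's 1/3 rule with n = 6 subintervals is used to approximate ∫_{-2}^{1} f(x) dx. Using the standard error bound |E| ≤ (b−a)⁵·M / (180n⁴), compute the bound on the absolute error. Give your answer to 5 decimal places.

0.01771

|E| ≤ (3)⁵·17 / (180·6⁴) = 4131/233280 = 0.01771.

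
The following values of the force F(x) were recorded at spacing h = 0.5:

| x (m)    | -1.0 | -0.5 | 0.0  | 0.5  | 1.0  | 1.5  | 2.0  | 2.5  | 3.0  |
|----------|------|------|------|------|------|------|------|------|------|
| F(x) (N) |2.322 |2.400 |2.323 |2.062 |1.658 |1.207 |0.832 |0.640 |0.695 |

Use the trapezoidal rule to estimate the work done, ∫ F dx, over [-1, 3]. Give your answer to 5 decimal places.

h = 0.5, n = 8.
(h/2)·[y₀ + 2y₁ + 2y₂ + 2y₃ + 2y₄ + 2y₅ + 2y₆ + 2y₇ + y₈] = 0.25·(25.261) = 6.31525.

6.31525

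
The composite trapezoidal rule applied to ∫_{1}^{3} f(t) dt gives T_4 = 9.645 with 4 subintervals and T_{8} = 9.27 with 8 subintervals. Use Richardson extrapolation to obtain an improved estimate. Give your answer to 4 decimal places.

R = (4·T_{8} − T_4) / 3 = (4·9.27 − 9.645)/3 = (27.435)/3 = 9.1450.

9.1450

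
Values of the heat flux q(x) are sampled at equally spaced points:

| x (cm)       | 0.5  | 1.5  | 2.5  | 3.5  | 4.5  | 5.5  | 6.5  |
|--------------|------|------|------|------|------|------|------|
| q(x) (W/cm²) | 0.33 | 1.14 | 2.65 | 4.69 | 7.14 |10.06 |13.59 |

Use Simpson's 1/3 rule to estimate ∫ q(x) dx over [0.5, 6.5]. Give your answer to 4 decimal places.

h = 1, n = 6.
(h/3)·[y₀ + 4y₁ + 2y₂ + 4y₃ + 2y₄ + 4y₅ + y₆] = 0.333333·(97.06) = 32.3533.

32.3533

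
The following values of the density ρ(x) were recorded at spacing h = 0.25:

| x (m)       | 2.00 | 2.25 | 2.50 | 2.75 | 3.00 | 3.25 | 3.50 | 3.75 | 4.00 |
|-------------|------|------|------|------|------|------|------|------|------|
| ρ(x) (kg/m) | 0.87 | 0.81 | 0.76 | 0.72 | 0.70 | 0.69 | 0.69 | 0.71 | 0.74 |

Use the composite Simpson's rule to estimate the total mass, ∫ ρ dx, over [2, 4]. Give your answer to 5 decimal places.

h = 0.25, n = 8.
(h/3)·[y₀ + 4y₁ + 2y₂ + 4y₃ + 2y₄ + 4y₅ + 2y₆ + 4y₇ + y₈] = 0.083333·(17.63) = 1.46917.

1.46917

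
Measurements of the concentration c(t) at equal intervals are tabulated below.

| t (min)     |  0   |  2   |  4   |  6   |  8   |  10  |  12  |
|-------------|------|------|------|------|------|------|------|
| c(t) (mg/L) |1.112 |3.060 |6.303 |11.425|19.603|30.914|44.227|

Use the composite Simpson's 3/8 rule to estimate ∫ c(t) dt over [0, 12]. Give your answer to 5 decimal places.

h = 2, n = 6.
(3h/8)·[y₀ + 3y₁ + 3y₂ + 2y₃ + 3y₄ + 3y₅ + y₆] = 0.75·(247.829) = 185.87175.

185.87175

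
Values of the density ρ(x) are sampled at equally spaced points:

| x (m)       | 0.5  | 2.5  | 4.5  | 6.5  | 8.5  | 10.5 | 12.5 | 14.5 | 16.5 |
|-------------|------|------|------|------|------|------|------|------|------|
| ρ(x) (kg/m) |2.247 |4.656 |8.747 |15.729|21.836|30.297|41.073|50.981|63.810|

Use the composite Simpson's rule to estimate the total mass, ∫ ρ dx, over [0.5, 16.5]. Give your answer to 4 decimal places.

h = 2, n = 8.
(h/3)·[y₀ + 4y₁ + 2y₂ + 4y₃ + 2y₄ + 4y₅ + 2y₆ + 4y₇ + y₈] = 0.666667·(616.021) = 410.6807.

410.6807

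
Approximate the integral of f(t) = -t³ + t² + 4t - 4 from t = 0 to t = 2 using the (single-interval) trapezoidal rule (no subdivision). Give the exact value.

-4

T = (b−a)/2 · [f(0) + f(2)] = 1·[(-4) + 0] = -4.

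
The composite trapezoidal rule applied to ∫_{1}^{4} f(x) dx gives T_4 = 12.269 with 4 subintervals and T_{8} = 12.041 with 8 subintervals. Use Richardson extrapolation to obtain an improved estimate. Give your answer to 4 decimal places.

11.9650

R = (4·T_{8} − T_4) / 3 = (4·12.041 − 12.269)/3 = (35.895)/3 = 11.9650.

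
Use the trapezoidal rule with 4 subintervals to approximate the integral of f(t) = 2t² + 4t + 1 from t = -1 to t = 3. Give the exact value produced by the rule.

40

h = (3 − (-1))/4 = 1.
Nodes t₀,…,t₄ = -1, 0, 1, 2, 3.
f(t) = 2t² + 4t + 1: f₀=-1, f₁=1, f₂=7, f₃=17, f₄=31.
(h/2)·[f₀ + 2f₁ + 2f₂ + 2f₃ + f₄] = 0.5·(80) = 40.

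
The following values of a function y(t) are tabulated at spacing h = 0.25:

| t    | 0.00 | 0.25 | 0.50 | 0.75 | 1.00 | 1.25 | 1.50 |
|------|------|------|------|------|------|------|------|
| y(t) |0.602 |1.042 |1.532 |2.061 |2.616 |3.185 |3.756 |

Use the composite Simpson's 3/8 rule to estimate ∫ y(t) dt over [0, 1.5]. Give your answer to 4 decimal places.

3.1505

h = 0.25, n = 6.
(3h/8)·[y₀ + 3y₁ + 3y₂ + 2y₃ + 3y₄ + 3y₅ + y₆] = 0.09375·(33.605) = 3.1505.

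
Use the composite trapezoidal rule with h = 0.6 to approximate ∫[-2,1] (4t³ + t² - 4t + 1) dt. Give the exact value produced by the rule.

h = (1 − (-2))/5 = 0.6.
Nodes t₀,…,t₅ = -2, -1.4, -0.8, -0.2, 0.4, 1.
f(t) = 4t³ + t² - 4t + 1: f₀=-19, f₁=-2.416, f₂=2.792, f₃=1.808, f₄=-0.184, f₅=2.
(h/2)·[f₀ + 2f₁ + 2f₂ + 2f₃ + 2f₄ + f₅] = 0.3·(-13) = -3.9.

-3.9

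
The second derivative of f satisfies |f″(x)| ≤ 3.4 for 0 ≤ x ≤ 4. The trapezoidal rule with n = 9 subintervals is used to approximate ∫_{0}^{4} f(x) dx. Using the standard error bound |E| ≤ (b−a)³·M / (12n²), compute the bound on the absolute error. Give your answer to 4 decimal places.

|E| ≤ (4)³·3.4 / (12·9²) = 217.6/972 = 0.2239.

0.2239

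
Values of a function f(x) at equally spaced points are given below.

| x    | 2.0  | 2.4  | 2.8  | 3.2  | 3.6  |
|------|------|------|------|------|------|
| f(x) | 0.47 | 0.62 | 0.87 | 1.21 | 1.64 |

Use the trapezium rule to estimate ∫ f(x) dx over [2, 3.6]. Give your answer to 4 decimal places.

1.5020

h = 0.4, n = 4.
(h/2)·[y₀ + 2y₁ + 2y₂ + 2y₃ + y₄] = 0.2·(7.51) = 1.5020.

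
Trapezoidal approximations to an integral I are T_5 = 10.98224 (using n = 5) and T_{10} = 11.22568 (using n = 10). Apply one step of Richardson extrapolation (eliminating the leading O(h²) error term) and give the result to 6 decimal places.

R = (4·T_{10} − T_5) / 3 = (4·11.22568 − 10.98224)/3 = (33.92048)/3 = 11.306827.

11.306827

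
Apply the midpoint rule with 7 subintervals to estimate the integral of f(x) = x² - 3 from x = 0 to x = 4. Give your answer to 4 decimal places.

h = (4 − 0)/7 = 0.571429.
Midpoints m₁,…,m₇ = 0.285714, 0.857143, 1.428571, 2, 2.571429, 3.142857, 3.714286.
f(m₁)=-2.918367, f(m₂)=-2.265306, f(m₃)=-0.959184, f(m₄)=1, f(m₅)=3.612245, f(m₆)=6.877551, f(m₇)=10.795918.
h·[f(m₁) + f(m₂) + f(m₃) + f(m₄) + f(m₅) + f(m₆) + f(m₇)] = 0.571429·(16.142857) = 9.2245.

9.2245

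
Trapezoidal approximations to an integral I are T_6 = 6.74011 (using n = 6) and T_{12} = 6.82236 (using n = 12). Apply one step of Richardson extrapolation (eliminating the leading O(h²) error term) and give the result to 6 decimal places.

R = (4·T_{12} − T_6) / 3 = (4·6.82236 − 6.74011)/3 = (20.54933)/3 = 6.849777.

6.849777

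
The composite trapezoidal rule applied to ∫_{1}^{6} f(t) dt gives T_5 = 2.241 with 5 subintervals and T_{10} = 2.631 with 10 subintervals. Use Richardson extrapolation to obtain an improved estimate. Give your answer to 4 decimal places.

R = (4·T_{10} − T_5) / 3 = (4·2.631 − 2.241)/3 = (8.283)/3 = 2.7610.

2.7610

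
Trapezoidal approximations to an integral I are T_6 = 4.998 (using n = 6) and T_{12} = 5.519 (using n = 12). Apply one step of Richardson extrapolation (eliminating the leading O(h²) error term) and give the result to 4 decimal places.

5.6927

R = (4·T_{12} − T_6) / 3 = (4·5.519 − 4.998)/3 = (17.078)/3 = 5.6927.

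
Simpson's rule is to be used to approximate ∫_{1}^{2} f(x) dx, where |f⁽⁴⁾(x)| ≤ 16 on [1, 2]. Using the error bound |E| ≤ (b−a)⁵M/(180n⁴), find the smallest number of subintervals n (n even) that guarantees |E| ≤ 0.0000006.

Need 16/(180n⁴) ≤ 0.0000006.
n⁴ ≥ 16/(180·0.0000006) = 148148 ⇒ n ≥ 19.6189, so the smallest even n is 20. (n must be even for Simpson's rule.)

20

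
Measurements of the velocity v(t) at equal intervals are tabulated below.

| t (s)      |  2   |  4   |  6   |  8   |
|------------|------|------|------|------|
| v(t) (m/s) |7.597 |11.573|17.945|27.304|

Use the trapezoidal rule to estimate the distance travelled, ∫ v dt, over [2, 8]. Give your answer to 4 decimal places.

93.9370

h = 2, n = 3.
(h/2)·[y₀ + 2y₁ + 2y₂ + y₃] = 1·(93.937) = 93.9370.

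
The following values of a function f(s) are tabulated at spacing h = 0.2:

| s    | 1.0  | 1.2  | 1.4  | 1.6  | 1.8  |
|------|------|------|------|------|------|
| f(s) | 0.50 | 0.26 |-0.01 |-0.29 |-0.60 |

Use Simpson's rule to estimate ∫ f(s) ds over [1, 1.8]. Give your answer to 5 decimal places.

-0.01600

h = 0.2, n = 4.
(h/3)·[y₀ + 4y₁ + 2y₂ + 4y₃ + y₄] = 0.066667·(-0.24) = -0.01600.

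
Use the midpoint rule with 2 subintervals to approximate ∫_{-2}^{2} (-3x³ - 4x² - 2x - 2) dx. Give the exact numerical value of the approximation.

-24

h = (2 − (-2))/2 = 2.
Midpoints m₁,…,m₂ = -1, 1.
f(m₁)=-1, f(m₂)=-11.
h·[f(m₁) + f(m₂)] = 2·(-12) = -24.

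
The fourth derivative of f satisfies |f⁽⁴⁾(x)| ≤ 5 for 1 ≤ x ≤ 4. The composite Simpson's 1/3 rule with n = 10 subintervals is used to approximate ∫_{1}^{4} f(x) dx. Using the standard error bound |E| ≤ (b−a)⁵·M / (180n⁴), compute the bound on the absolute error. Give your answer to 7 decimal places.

|E| ≤ (3)⁵·5 / (180·10⁴) = 1215/1800000 = 0.0006750.

0.0006750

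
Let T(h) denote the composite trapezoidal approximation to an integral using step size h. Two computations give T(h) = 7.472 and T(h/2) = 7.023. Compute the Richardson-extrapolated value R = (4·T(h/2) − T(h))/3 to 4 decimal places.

R = (4·T(h/2) − T(h)) / 3 = (4·7.023 − 7.472)/3 = (20.620)/3 = 6.8733.

6.8733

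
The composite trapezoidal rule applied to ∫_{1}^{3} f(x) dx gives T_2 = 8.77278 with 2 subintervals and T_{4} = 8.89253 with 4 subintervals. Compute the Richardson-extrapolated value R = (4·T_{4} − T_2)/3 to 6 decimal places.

R = (4·T_{4} − T_2) / 3 = (4·8.89253 − 8.77278)/3 = (26.79734)/3 = 8.932447.

8.932447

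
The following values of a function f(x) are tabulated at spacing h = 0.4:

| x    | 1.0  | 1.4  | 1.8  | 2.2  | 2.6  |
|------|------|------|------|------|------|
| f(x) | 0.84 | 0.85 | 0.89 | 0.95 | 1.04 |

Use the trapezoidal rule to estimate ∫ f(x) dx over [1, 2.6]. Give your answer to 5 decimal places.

1.45200

h = 0.4, n = 4.
(h/2)·[y₀ + 2y₁ + 2y₂ + 2y₃ + y₄] = 0.2·(7.26) = 1.45200.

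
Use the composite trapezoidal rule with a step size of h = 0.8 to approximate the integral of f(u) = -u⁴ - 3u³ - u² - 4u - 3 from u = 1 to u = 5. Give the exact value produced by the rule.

-1232.47872

h = (5 − 1)/5 = 0.8.
Nodes u₀,…,u₅ = 1, 1.8, 2.6, 3.4, 4.2, 5.
f(u) = -u⁴ - 3u³ - u² - 4u - 3: f₀=-12, f₁=-41.4336, f₂=-118.5856, f₃=-279.7056, f₄=-570.8736, f₅=-1048.
(h/2)·[f₀ + 2f₁ + 2f₂ + 2f₃ + 2f₄ + f₅] = 0.4·(-3081.1968) = -1232.47872.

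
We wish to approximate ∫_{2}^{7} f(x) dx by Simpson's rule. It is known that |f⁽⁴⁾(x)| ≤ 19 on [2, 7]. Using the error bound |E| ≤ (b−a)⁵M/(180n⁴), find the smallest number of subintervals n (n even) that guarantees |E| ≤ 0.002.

22

Need 59375/(180n⁴) ≤ 0.002.
n⁴ ≥ 59375/(180·0.002) = 164931 ⇒ n ≥ 20.1523, so the smallest even n is 22. (n must be even for Simpson's rule.)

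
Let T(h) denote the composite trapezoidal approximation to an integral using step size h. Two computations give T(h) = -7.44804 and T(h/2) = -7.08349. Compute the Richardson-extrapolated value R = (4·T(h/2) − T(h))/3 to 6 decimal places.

-6.961973

R = (4·T(h/2) − T(h)) / 3 = (4·(-7.08349) − (-7.44804))/3 = (-20.88592)/3 = -6.961973.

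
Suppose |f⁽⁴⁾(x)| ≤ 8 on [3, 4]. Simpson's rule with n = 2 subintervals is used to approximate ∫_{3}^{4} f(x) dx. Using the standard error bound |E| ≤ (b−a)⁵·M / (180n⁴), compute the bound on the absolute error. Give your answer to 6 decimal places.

|E| ≤ (1)⁵·8 / (180·2⁴) = 8/2880 = 0.002778.

0.002778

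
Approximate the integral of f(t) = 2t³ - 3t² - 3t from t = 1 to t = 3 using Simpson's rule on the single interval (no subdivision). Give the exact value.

2

S = (b−a)/6 · [f(1) + 4f(2) + f(3)] = 0.333333·[(-4) + 4·(-2) + 18] = 2.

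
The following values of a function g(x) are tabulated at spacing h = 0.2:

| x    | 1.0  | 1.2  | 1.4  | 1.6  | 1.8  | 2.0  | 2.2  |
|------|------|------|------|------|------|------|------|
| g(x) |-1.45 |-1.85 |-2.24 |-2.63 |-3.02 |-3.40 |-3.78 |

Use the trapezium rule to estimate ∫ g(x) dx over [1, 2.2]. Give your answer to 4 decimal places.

h = 0.2, n = 6.
(h/2)·[y₀ + 2y₁ + 2y₂ + 2y₃ + 2y₄ + 2y₅ + y₆] = 0.1·(-31.51) = -3.1510.

-3.1510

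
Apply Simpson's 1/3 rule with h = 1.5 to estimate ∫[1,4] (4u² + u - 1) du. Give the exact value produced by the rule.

h = (4 − 1)/2 = 1.5.
Nodes u₀,…,u₂ = 1, 2.5, 4.
f(u) = 4u² + u - 1: f₀=4, f₁=26.5, f₂=67.
(h/3)·[f₀ + 4f₁ + f₂] = 0.5·(177) = 88.5.

88.5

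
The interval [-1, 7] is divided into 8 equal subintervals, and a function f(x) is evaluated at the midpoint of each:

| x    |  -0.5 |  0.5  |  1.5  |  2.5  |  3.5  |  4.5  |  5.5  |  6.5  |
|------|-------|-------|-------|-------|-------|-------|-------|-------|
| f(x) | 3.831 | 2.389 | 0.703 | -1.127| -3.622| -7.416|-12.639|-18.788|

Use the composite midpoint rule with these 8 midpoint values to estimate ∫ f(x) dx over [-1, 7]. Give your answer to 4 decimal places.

h = 1, n = 8.
h·[y(m₁) + y(m₂) + y(m₃) + y(m₄) + y(m₅) + y(m₆) + y(m₇) + y(m₈)] = 1·(-36.669) = -36.6690.

-36.6690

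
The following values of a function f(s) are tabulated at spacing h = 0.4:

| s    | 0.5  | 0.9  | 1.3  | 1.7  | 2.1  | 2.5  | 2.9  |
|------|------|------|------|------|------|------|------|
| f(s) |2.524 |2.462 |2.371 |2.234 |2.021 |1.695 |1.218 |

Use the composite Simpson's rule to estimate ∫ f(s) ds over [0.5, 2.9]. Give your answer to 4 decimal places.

5.0787

h = 0.4, n = 6.
(h/3)·[y₀ + 4y₁ + 2y₂ + 4y₃ + 2y₄ + 4y₅ + y₆] = 0.133333·(38.090) = 5.0787.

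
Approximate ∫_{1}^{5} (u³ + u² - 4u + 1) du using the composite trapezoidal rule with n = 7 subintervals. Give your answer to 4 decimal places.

155.5102

h = (5 − 1)/7 = 0.571429.
Nodes u₀,…,u₇ = 1, 1.571429, 2.142857, 2.714286, 3.285714, 3.857143, 4.428571, 5.
f(u) = u³ + u² - 4u + 1: f₀=-1, f₁=1.064140, f₂=6.860058, f₃=17.507289, f₄=34.125364, f₅=57.833819, f₆=89.752187, f₇=131.
(h/2)·[f₀ + 2f₁ + 2f₂ + 2f₃ + 2f₄ + 2f₅ + 2f₆ + f₇] = 0.285714·(544.285714) = 155.5102.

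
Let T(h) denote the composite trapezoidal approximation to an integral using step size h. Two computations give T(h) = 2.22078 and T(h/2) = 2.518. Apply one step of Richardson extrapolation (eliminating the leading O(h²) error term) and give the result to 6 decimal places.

2.617073

R = (4·T(h/2) − T(h)) / 3 = (4·2.518 − 2.22078)/3 = (7.85122)/3 = 2.617073.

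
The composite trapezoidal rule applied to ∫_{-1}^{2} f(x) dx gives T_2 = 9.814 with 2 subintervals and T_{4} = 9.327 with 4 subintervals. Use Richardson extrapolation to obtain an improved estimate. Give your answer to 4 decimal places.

R = (4·T_{4} − T_2) / 3 = (4·9.327 − 9.814)/3 = (27.494)/3 = 9.1647.

9.1647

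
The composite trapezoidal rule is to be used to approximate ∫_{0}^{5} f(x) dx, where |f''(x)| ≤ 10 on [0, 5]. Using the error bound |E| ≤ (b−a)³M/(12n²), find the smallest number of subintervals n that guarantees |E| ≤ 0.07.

Need 1250/(12n²) ≤ 0.07.
n² ≥ 1250/(12·0.07) = 1488.1 ⇒ n ≥ 38.5758, so the smallest n is 39.

39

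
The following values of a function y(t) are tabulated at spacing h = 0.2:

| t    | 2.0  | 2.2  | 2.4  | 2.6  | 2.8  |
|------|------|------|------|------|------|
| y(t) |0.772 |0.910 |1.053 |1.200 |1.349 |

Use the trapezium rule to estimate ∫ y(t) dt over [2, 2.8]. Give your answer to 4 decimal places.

h = 0.2, n = 4.
(h/2)·[y₀ + 2y₁ + 2y₂ + 2y₃ + y₄] = 0.1·(8.447) = 0.8447.

0.8447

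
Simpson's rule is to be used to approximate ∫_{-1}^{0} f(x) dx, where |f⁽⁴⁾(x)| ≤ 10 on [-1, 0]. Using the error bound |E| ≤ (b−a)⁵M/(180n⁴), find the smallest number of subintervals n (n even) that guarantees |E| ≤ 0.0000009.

16

Need 10/(180n⁴) ≤ 0.0000009.
n⁴ ≥ 10/(180·0.0000009) = 61728.4 ⇒ n ≥ 15.7624, so the smallest even n is 16. (n must be even for Simpson's rule.)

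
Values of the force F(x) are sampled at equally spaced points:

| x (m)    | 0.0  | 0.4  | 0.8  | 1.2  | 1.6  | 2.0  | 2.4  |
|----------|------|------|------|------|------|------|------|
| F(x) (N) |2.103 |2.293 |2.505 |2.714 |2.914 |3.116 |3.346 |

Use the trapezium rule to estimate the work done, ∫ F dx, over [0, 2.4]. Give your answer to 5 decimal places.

h = 0.4, n = 6.
(h/2)·[y₀ + 2y₁ + 2y₂ + 2y₃ + 2y₄ + 2y₅ + y₆] = 0.2·(32.533) = 6.50660.

6.50660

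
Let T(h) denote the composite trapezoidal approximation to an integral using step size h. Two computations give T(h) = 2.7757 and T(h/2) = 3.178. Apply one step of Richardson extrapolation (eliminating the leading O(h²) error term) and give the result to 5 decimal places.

3.31210

R = (4·T(h/2) − T(h)) / 3 = (4·3.178 − 2.7757)/3 = (9.9363)/3 = 3.31210.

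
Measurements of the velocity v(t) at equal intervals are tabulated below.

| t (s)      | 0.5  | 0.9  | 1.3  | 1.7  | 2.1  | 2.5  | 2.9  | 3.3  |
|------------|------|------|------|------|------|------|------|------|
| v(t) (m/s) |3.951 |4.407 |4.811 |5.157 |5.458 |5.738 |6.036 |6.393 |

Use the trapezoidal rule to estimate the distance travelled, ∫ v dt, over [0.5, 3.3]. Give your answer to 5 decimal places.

14.71160

h = 0.4, n = 7.
(h/2)·[y₀ + 2y₁ + 2y₂ + 2y₃ + 2y₄ + 2y₅ + 2y₆ + y₇] = 0.2·(73.558) = 14.71160.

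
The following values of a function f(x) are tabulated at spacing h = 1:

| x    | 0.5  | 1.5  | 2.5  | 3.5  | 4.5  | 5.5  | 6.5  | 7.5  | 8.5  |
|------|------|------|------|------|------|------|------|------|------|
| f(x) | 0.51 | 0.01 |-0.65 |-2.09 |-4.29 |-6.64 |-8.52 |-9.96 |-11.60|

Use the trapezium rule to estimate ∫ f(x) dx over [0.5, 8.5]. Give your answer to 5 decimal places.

h = 1, n = 8.
(h/2)·[y₀ + 2y₁ + 2y₂ + 2y₃ + 2y₄ + 2y₅ + 2y₆ + 2y₇ + y₈] = 0.5·(-75.37) = -37.68500.

-37.68500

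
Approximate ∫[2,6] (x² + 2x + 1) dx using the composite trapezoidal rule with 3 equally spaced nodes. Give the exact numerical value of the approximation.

108

h = (6 − 2)/2 = 2.
Nodes x₀,…,x₂ = 2, 4, 6.
f(x) = x² + 2x + 1: f₀=9, f₁=25, f₂=49.
(h/2)·[f₀ + 2f₁ + f₂] = 1·(108) = 108.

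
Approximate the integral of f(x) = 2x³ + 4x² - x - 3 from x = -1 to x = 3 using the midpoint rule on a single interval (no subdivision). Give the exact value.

8

M = (b−a)·f(1) = 4·(2) = 8.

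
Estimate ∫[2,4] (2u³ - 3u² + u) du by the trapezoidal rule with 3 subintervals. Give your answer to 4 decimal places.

72.2222

h = (4 − 2)/3 = 0.666667.
Nodes u₀,…,u₃ = 2, 2.666667, 3.333333, 4.
f(u) = 2u³ - 3u² + u: f₀=6, f₁=19.259259, f₂=44.074074, f₃=84.
(h/2)·[f₀ + 2f₁ + 2f₂ + f₃] = 0.333333·(216.666667) = 72.2222.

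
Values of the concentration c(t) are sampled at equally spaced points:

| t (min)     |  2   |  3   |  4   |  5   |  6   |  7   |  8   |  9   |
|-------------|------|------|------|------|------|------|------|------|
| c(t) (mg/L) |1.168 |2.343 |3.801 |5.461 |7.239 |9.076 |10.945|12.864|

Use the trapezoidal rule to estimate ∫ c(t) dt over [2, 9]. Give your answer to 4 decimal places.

45.8810

h = 1, n = 7.
(h/2)·[y₀ + 2y₁ + 2y₂ + 2y₃ + 2y₄ + 2y₅ + 2y₆ + y₇] = 0.5·(91.762) = 45.8810.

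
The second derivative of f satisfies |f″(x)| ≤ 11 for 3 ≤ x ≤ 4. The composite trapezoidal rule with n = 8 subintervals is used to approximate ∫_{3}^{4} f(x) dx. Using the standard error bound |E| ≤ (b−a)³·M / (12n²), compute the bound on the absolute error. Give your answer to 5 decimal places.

|E| ≤ (1)³·11 / (12·8²) = 11/768 = 0.01432.

0.01432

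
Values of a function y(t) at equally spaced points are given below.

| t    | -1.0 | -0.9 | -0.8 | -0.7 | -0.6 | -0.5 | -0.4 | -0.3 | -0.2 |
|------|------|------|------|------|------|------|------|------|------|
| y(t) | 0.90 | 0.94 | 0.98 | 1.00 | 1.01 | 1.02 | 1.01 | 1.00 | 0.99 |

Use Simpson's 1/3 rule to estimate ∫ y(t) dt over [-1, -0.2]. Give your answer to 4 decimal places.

0.7910

h = 0.1, n = 8.
(h/3)·[y₀ + 4y₁ + 2y₂ + 4y₃ + 2y₄ + 4y₅ + 2y₆ + 4y₇ + y₈] = 0.033333·(23.73) = 0.7910.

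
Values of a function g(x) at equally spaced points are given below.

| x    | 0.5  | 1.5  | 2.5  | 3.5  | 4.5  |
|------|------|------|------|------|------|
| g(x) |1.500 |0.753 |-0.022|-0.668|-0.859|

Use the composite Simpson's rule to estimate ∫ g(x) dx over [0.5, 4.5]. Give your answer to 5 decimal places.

0.31233

h = 1, n = 4.
(h/3)·[y₀ + 4y₁ + 2y₂ + 4y₃ + y₄] = 0.333333·(0.937) = 0.31233.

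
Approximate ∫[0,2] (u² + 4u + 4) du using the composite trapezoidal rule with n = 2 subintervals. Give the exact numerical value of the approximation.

h = (2 − 0)/2 = 1.
Nodes u₀,…,u₂ = 0, 1, 2.
f(u) = u² + 4u + 4: f₀=4, f₁=9, f₂=16.
(h/2)·[f₀ + 2f₁ + f₂] = 0.5·(38) = 19.

19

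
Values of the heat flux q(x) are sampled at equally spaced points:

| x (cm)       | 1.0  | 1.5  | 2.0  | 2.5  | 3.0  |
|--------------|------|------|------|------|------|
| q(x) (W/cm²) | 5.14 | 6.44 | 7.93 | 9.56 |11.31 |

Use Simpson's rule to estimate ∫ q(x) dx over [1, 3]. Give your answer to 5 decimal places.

h = 0.5, n = 4.
(h/3)·[y₀ + 4y₁ + 2y₂ + 4y₃ + y₄] = 0.166667·(96.31) = 16.05167.

16.05167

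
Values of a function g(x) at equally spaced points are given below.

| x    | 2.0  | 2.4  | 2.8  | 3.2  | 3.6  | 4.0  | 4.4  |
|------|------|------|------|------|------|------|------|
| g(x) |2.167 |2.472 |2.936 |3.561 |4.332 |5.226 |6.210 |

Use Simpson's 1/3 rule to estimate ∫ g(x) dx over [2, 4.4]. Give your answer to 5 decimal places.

h = 0.4, n = 6.
(h/3)·[y₀ + 4y₁ + 2y₂ + 4y₃ + 2y₄ + 4y₅ + y₆] = 0.133333·(67.949) = 9.05987.

9.05987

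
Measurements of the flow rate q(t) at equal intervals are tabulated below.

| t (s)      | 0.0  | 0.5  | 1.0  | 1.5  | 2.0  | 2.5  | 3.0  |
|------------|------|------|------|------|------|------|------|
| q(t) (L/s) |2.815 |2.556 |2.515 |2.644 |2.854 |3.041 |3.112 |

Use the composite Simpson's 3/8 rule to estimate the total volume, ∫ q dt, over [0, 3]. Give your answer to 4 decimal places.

h = 0.5, n = 6.
(3h/8)·[y₀ + 3y₁ + 3y₂ + 2y₃ + 3y₄ + 3y₅ + y₆] = 0.1875·(44.113) = 8.2712.

8.2712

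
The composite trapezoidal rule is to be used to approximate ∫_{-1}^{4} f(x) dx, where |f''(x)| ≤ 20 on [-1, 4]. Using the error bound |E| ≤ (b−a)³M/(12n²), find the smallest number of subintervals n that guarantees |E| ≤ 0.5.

21

Need 2500/(12n²) ≤ 0.5.
n² ≥ 2500/(12·0.5) = 416.667 ⇒ n ≥ 20.4124, so the smallest n is 21.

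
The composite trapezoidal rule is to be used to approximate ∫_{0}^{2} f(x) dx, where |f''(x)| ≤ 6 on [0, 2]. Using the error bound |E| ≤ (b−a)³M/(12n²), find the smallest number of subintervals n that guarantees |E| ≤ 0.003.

37

Need 48/(12n²) ≤ 0.003.
n² ≥ 48/(12·0.003) = 1333.33 ⇒ n ≥ 36.5148, so the smallest n is 37.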